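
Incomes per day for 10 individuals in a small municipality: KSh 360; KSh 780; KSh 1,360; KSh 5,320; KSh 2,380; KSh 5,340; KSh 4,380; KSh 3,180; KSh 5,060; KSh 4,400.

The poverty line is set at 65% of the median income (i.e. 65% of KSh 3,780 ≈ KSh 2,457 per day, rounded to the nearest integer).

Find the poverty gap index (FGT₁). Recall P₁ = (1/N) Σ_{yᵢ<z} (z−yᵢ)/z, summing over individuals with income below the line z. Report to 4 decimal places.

Below z: KSh 360, KSh 780, KSh 1,360, KSh 2,380 (q = 4 of N = 10).
Shortfall ratios: (2457−360)/2457 = 0.8535; (2457−780)/2457 = 0.6825; (2457−1360)/2457 = 0.4465; (2457−2380)/2457 = 0.0313.
Σ = 2.013838. Dividing by the full population N = 10 gives P₁ = 0.2014.

0.2014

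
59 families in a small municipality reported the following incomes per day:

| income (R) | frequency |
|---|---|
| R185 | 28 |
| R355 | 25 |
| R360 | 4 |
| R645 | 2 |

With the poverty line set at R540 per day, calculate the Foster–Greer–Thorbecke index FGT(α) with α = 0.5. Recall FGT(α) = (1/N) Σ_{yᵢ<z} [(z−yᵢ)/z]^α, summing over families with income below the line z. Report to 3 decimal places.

0.672

Incomes under z: 28×R185, 25×R355, 4×R360 (q = 57 of N = 59).
Relative gaps: (540−185)/540 = 0.6574 (×28); (540−355)/540 = 0.3426 (×25); (540−360)/540 = 0.3333 (×4).
Raised to α = 0.5: 0.81081 (×28); 0.58531 (×25); 0.57735 (×4).
Sum = 39.644839; FGT(0.5) = 39.644839 / 59 = 0.672.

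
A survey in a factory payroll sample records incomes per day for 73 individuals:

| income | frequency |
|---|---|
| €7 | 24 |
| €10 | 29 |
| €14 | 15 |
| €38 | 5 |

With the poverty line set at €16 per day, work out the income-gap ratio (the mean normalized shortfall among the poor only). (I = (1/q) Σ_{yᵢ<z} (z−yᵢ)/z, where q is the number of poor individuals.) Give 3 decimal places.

0.386

Below z: 24×€7, 29×€10, 15×€14 (q = 68 of N = 73).
Relative gaps: 0.5625 (×24), 0.3750 (×29), 0.1250 (×15); sum = 26.250000.
The income-gap ratio divides by q (the poor only): 26.250000 / 68 = 0.386.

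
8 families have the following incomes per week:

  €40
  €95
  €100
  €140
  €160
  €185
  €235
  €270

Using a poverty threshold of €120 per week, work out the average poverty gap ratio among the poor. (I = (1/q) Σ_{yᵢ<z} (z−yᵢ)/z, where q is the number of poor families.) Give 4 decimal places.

Poor units: €40, €95, €100 (q = 3 of N = 8).
Relative gaps: 0.6667, 0.2083, 0.1667; sum = 1.041667.
I averages over the q = 3 poor units only: 1.041667 / 3 = 0.3472.

0.3472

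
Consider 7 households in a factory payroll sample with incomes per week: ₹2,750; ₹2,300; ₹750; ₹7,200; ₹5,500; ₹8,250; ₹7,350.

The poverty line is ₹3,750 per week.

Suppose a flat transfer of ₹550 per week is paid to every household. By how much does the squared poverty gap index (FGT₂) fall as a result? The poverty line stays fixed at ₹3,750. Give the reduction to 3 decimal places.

Before: below the line — ₹750, ₹2,300, ₹2,750; squared poverty gap index (FGT₂) = 0.12295.
After the ₹550 transfer: below the line — ₹1,300, ₹2,850, ₹3,300; squared poverty gap index (FGT₂) = 0.07126.
Reduction = 0.12295 − 0.07126 = 0.052.

0.052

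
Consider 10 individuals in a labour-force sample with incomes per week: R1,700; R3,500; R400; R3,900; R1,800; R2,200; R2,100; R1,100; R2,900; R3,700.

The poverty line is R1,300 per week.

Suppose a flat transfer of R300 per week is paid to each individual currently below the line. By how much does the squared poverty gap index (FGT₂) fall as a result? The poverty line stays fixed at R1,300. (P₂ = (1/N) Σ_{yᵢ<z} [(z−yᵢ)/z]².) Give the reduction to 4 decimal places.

Before: below the line — R400, R1,100; squared poverty gap index (FGT₂) = 0.050296.
After the R300 transfer: below the line — R700; squared poverty gap index (FGT₂) = 0.021302.
Reduction = 0.050296 − 0.021302 = 0.0290.

0.0290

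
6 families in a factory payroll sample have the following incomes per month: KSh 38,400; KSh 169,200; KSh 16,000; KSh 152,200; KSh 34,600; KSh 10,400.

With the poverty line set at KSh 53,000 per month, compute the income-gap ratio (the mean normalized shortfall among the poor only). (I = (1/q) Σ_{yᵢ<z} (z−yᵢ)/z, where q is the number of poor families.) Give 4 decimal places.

0.5311

Below the line: KSh 10,400, KSh 16,000, KSh 34,600, KSh 38,400 (q = 4 of N = 6).
Shortfall ratios (z−y)/z: 0.8038, 0.6981, 0.3472, 0.2755; sum = 2.124528.
I averages over the q = 4 poor units only: 2.124528 / 4 = 0.5311.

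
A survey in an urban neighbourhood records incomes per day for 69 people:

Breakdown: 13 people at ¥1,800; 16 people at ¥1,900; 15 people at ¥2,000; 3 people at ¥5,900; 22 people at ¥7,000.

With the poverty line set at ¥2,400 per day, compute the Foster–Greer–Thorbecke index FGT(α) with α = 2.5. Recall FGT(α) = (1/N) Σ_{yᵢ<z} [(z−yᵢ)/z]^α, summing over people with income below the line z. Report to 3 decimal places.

0.013

Poor units: 13×¥1,800, 16×¥1,900, 15×¥2,000 (q = 44 of N = 69).
Shortfall ratios: (2400−1800)/2400 = 0.2500 (×13); (2400−1900)/2400 = 0.2083 (×16); (2400−2000)/2400 = 0.1667 (×15).
Raised to α = 2.5: 0.03125 (×13); 0.01981 (×16); 0.01134 (×15).
Sum = 0.893323; FGT(2.5) = 0.893323 / 69 = 0.013.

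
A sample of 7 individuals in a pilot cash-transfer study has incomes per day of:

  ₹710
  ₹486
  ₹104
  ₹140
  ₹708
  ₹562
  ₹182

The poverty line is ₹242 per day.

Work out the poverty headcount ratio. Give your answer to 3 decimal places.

3 of the 7 individuals have income below ₹242.
H = 3/7 = 0.429.

0.429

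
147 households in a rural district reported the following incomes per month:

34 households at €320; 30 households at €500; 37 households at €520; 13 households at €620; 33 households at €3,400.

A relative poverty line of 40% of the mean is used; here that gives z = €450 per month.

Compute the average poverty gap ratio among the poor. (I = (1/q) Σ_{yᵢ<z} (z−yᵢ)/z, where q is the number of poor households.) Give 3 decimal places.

Below z: 34×€320 (q = 34 of N = 147).
Shortfall ratios (z−y)/z: 0.2889 (×34); sum = 9.822222.
The income-gap ratio divides by q (the poor only): 9.822222 / 34 = 0.289.

0.289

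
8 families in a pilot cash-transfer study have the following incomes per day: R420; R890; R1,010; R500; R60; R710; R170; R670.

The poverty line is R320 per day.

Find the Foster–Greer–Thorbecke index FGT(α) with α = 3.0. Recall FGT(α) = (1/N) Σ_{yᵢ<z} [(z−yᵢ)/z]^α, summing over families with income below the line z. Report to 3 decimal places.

0.080

Poor units: R60, R170 (q = 2 of N = 8).
Shortfall ratios: (320−60)/320 = 0.8125; (320−170)/320 = 0.4688.
Raised to α = 3.0: 0.53638; 0.10300.
Sum = 0.639374; FGT(3.0) = 0.639374 / 8 = 0.080.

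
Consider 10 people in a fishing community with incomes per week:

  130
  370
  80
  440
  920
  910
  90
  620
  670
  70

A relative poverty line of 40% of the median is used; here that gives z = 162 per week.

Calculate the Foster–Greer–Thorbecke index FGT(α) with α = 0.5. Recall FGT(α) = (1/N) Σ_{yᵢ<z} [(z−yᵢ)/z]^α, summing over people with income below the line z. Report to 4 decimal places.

0.2576

Incomes under z: 70, 80, 90, 130 (q = 4 of N = 10).
Shortfall ratios: (162−70)/162 = 0.5679; (162−80)/162 = 0.5062; (162−90)/162 = 0.4444; (162−130)/162 = 0.1975.
Raised to α = 0.5: 0.75359; 0.71146; 0.66667; 0.44444.
Sum = 2.576162; FGT(0.5) = 2.576162 / 10 = 0.2576.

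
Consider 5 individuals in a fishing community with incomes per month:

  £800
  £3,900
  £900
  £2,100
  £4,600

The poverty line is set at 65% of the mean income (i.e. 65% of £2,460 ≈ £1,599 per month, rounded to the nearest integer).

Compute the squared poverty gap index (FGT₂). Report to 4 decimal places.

Incomes under z: £800, £900 (q = 2 of N = 5).
Relative gaps: (1599−800)/1599 = 0.4997; (1599−900)/1599 = 0.4371.
Squared: 0.2497; 0.1911.
Sum = 0.440786; P₂ = 0.440786 / 5 = 0.0882.

0.0882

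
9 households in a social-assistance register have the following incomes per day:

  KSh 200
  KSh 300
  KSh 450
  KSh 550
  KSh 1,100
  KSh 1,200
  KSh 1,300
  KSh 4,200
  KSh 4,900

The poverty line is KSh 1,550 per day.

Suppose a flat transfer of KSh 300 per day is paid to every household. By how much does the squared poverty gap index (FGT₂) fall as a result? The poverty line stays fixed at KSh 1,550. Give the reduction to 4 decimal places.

Before: below the line — KSh 200, KSh 300, KSh 450, KSh 550, KSh 1,100, KSh 1,200, KSh 1,300; squared poverty gap index (FGT₂) = 0.276679.
After the KSh 300 transfer: below the line — KSh 500, KSh 600, KSh 750, KSh 850, KSh 1,400, KSh 1,500; squared poverty gap index (FGT₂) = 0.146144.
Reduction = 0.276679 − 0.146144 = 0.1305.

0.1305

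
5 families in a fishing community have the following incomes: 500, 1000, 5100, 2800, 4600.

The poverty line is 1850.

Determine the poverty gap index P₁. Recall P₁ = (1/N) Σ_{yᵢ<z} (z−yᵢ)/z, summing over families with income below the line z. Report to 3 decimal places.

Incomes under z: 500, 1000 (q = 2 of N = 5).
Relative gaps: (1850−500)/1850 = 0.7297; (1850−1000)/1850 = 0.4595.
Sum of shortfalls = 1.189189; P₁ averages over all N: 1.189189 / 5 = 0.238.

0.238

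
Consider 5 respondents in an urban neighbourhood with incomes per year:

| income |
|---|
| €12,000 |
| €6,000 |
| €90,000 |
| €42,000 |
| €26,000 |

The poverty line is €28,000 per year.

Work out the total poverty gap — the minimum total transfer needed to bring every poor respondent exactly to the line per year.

Below z: €6,000, €12,000, €26,000 (q = 3 of N = 5).
Individual gaps: 28000−6000 = 22000; 28000−12000 = 16000; 28000−26000 = 2000.
Aggregate gap = €40,000.

€40,000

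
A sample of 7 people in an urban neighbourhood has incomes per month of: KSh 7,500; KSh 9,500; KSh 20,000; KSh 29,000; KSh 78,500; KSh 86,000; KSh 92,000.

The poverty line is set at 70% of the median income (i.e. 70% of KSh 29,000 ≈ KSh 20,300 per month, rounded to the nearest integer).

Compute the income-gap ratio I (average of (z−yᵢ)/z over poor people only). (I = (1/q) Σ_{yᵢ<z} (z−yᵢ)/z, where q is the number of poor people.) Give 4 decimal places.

Poor units: KSh 7,500, KSh 9,500, KSh 20,000 (q = 3 of N = 7).
Shortfall ratios (z−y)/z: 0.6305, 0.5320, 0.0148; sum = 1.177340.
The income-gap ratio divides by q (the poor only): 1.177340 / 3 = 0.3924.

0.3924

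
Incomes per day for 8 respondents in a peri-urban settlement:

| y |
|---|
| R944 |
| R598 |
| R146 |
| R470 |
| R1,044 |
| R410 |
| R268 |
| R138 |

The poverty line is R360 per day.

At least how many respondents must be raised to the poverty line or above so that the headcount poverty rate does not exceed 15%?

Currently q = 3 of N = 8 are below the line (H = 0.375).
A headcount ratio of at most 15% allows at most ⌊0.15 × 8⌋ = 1 poor respondents.
So at least 3 − 1 = 2 must be lifted.

2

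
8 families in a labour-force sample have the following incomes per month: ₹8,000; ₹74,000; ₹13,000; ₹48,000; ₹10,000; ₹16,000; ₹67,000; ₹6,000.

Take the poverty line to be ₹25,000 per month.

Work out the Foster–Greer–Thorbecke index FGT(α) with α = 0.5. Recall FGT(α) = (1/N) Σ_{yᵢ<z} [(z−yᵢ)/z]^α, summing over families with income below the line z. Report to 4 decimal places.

0.4705

Poor units: ₹6,000, ₹8,000, ₹10,000, ₹13,000, ₹16,000 (q = 5 of N = 8).
Normalized shortfalls: (25000−6000)/25000 = 0.7600; (25000−8000)/25000 = 0.6800; (25000−10000)/25000 = 0.6000; (25000−13000)/25000 = 0.4800; (25000−16000)/25000 = 0.3600.
Raised to α = 0.5: 0.87178; 0.82462; 0.77460; 0.69282; 0.60000.
Sum = 3.763818; FGT(0.5) = 3.763818 / 8 = 0.4705.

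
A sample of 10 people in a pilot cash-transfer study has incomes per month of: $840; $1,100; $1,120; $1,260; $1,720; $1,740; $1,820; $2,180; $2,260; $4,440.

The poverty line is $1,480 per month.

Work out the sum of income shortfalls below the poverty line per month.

Below the line: $840, $1,100, $1,120, $1,260 (q = 4 of N = 10).
Individual gaps: 1480−840 = 640; 1480−1100 = 380; 1480−1120 = 360; 1480−1260 = 220.
Aggregate gap = $1,600.

$1,600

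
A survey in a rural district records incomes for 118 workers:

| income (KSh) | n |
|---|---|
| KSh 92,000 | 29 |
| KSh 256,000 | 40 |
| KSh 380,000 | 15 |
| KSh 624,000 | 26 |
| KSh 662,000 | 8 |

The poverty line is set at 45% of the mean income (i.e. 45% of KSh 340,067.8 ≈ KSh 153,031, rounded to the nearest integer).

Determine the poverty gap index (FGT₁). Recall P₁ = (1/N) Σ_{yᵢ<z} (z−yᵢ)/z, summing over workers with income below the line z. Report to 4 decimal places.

0.0980

Poor units: 29×KSh 92,000 (q = 29 of N = 118).
Shortfall ratios: (153031−92000)/153031 = 0.3988 (×29).
Σ = 11.565624. Dividing by the full population N = 118 gives P₁ = 0.0980.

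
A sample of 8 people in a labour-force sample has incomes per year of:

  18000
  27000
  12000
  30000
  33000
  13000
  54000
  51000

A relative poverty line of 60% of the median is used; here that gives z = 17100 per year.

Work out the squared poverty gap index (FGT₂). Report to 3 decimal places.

Incomes under z: 12000, 13000 (q = 2 of N = 8).
Shortfall ratios: (17100−12000)/17100 = 0.2982; (17100−13000)/17100 = 0.2398.
Squared: 0.0890; 0.0575.
Sum = 0.146438; P₂ = 0.146438 / 8 = 0.018.

0.018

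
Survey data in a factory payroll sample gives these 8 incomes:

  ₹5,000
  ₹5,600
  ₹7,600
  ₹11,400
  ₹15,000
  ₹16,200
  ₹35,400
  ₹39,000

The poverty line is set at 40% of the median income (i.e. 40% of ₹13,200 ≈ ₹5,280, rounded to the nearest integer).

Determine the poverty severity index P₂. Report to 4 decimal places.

Below z: ₹5,000 (q = 1 of N = 8).
Gap ratios (z−y)/z: (5280−5000)/5280 = 0.0530.
Squared: 0.0028.
Sum = 0.002812; P₂ = 0.002812 / 8 = 0.0004.

0.0004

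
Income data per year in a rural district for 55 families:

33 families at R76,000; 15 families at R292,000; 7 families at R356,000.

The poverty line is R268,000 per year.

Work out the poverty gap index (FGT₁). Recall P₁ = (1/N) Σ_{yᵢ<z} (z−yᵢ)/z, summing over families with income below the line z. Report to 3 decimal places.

0.430

Below z: 33×R76,000 (q = 33 of N = 55).
Normalized shortfalls: (268000−76000)/268000 = 0.7164 (×33).
Sum of shortfalls = 23.641791; P₁ averages over all N: 23.641791 / 55 = 0.430.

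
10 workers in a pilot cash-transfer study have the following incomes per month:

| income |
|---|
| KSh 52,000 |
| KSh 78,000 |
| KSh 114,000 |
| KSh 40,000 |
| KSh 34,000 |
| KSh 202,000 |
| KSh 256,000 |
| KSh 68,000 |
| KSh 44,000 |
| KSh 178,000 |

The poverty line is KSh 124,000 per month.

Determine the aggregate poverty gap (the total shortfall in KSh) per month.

Below z: KSh 34,000, KSh 40,000, KSh 44,000, KSh 52,000, KSh 68,000, KSh 78,000, KSh 114,000 (q = 7 of N = 10).
Individual gaps: 124000−34000 = 90000; 124000−40000 = 84000; 124000−44000 = 80000; 124000−52000 = 72000; 124000−68000 = 56000; 124000−78000 = 46000; 124000−114000 = 10000.
Aggregate gap = KSh 438,000.

KSh 438,000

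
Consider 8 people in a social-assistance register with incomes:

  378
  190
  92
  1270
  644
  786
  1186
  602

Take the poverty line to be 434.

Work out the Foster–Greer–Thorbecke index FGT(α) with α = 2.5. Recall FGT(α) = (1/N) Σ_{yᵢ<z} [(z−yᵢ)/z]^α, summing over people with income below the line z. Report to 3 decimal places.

0.099

Incomes under z: 92, 190, 378 (q = 3 of N = 8).
Normalized shortfalls: (434−92)/434 = 0.7880; (434−190)/434 = 0.5622; (434−378)/434 = 0.1290.
Raised to α = 2.5: 0.55124; 0.23700; 0.00598.
Sum = 0.794222; FGT(2.5) = 0.794222 / 8 = 0.099.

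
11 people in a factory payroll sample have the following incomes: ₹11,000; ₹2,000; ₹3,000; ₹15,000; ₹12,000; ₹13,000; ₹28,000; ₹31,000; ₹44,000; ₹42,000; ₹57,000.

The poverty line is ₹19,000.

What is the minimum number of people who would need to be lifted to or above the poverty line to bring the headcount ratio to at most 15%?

6 of the 11 people are poor, so H = 6/11 = 0.545.
A headcount ratio of at most 15% allows at most ⌊0.15 × 11⌋ = 1 poor people.
So at least 6 − 1 = 5 must be lifted.

5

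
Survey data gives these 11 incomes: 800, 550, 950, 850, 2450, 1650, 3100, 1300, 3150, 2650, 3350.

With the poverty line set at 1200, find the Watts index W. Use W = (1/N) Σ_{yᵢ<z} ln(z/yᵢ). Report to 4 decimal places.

0.1604

Below z: 550, 800, 850, 950 (q = 4 of N = 11).
ln(z/y) terms: ln(1200/550) = 0.7802; ln(1200/800) = 0.4055; ln(1200/850) = 0.3448; ln(1200/950) = 0.2336.
W = 1.764079 / 11 = 0.1604.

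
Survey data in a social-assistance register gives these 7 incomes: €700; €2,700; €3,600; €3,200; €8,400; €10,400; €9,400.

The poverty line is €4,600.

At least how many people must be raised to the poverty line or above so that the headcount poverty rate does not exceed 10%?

4

Currently q = 4 of N = 7 are below the line (H = 0.571).
A headcount ratio of at most 10% allows at most ⌊0.10 × 7⌋ = 0 poor people.
So at least 4 − 0 = 4 must be lifted.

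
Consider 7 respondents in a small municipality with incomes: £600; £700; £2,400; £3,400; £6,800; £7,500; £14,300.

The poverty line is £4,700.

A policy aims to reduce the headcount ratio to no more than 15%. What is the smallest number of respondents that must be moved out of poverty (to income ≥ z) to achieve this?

Currently q = 4 of N = 7 are below the line (H = 0.571).
A headcount ratio of at most 15% allows at most ⌊0.15 × 7⌋ = 1 poor respondents.
So at least 4 − 1 = 3 must be lifted.

3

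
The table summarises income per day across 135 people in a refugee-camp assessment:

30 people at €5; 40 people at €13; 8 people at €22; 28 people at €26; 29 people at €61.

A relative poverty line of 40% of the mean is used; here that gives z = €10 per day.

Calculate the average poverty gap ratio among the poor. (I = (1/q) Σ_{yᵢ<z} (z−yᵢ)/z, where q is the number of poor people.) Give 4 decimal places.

Incomes under z: 30×€5 (q = 30 of N = 135).
Shortfall ratios (z−y)/z: 0.5000 (×30); sum = 15.000000.
The income-gap ratio divides by q (the poor only): 15.000000 / 30 = 0.5000.

0.5000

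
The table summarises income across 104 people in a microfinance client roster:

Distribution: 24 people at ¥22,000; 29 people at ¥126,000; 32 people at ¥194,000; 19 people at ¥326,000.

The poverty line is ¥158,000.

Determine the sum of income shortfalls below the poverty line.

Incomes under z: 24×¥22,000, 29×¥126,000 (q = 53 of N = 104).
Individual gaps: 24×(158000−22000) = 3264000; 29×(158000−126000) = 928000.
Aggregate gap = ¥4,192,000.

¥4,192,000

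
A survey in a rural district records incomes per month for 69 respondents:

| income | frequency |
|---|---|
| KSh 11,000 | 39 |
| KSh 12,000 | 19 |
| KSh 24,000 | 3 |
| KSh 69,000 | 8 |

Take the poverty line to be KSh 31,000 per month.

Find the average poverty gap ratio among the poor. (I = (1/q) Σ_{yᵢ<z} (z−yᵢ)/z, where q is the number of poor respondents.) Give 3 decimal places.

0.614

Incomes under z: 39×KSh 11,000, 19×KSh 12,000, 3×KSh 24,000 (q = 61 of N = 69).
Shortfall ratios (z−y)/z: 0.6452 (×39), 0.6129 (×19), 0.2258 (×3); sum = 37.483871.
The income-gap ratio divides by q (the poor only): 37.483871 / 61 = 0.614.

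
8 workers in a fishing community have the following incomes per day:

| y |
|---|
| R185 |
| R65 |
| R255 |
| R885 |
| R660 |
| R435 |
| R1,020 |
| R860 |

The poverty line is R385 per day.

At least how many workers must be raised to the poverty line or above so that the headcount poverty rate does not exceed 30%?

3 of the 8 workers are poor, so H = 3/8 = 0.375.
A headcount ratio of at most 30% allows at most ⌊0.30 × 8⌋ = 2 poor workers.
So at least 3 − 2 = 1 must be lifted.

1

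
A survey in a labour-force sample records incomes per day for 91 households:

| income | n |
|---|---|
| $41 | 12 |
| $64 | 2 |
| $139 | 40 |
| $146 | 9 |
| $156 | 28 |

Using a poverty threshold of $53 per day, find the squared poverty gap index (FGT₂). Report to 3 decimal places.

Incomes under z: 12×$41 (q = 12 of N = 91).
Shortfall ratios: (53−41)/53 = 0.2264 (×12).
Squared: 0.0513 (×12).
Sum = 0.615166; P₂ = 0.615166 / 91 = 0.007.

0.007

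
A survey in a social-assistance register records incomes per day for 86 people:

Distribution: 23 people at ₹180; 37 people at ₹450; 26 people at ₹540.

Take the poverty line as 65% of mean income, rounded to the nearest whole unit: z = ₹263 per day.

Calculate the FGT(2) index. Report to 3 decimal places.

Below the line: 23×₹180 (q = 23 of N = 86).
Gap ratios (z−y)/z: (263−180)/263 = 0.3156 (×23).
Squared: 0.0996 (×23).
Sum = 2.290723; P₂ = 2.290723 / 86 = 0.027.

0.027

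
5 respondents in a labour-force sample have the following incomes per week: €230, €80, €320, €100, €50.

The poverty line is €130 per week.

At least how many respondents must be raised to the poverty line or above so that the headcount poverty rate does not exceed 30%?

2

Currently q = 3 of N = 5 are below the line (H = 0.600).
A headcount ratio of at most 30% allows at most ⌊0.30 × 5⌋ = 1 poor respondents.
So at least 3 − 1 = 2 must be lifted.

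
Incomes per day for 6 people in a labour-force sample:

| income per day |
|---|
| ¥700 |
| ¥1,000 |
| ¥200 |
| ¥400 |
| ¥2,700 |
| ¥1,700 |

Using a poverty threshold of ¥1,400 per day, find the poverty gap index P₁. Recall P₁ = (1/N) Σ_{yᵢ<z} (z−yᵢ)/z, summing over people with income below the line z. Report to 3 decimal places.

0.393

Incomes under z: ¥200, ¥400, ¥700, ¥1,000 (q = 4 of N = 6).
Shortfall ratios: (1400−200)/1400 = 0.8571; (1400−400)/1400 = 0.7143; (1400−700)/1400 = 0.5000; (1400−1000)/1400 = 0.2857.
Sum of shortfalls = 2.357143; P₁ averages over all N: 2.357143 / 6 = 0.393.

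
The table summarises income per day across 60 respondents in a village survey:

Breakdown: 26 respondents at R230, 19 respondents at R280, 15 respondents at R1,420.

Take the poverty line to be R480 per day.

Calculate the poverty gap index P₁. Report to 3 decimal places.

0.358

Below z: 26×R230, 19×R280 (q = 45 of N = 60).
Shortfall ratios: (480−230)/480 = 0.5208 (×26); (480−280)/480 = 0.4167 (×19).
Sum of shortfalls = 21.458333; P₁ averages over all N: 21.458333 / 60 = 0.358.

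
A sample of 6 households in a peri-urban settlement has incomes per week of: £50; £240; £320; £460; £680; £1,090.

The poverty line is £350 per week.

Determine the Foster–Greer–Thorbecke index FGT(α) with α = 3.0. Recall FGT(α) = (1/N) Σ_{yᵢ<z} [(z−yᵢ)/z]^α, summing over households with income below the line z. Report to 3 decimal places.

0.110

Poor units: £50, £240, £320 (q = 3 of N = 6).
Shortfall ratios: (350−50)/350 = 0.8571; (350−240)/350 = 0.3143; (350−320)/350 = 0.0857.
Raised to α = 3.0: 0.62974; 0.03104; 0.00063.
Sum = 0.661411; FGT(3.0) = 0.661411 / 6 = 0.110.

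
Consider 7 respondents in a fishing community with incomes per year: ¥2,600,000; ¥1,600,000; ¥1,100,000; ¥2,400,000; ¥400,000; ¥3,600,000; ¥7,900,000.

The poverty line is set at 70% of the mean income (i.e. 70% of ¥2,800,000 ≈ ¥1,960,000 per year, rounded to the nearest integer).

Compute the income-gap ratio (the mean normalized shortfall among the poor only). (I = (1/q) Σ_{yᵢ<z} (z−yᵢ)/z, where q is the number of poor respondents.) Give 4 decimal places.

Below z: ¥400,000, ¥1,100,000, ¥1,600,000 (q = 3 of N = 7).
Shortfall ratios (z−y)/z: 0.7959, 0.4388, 0.1837; sum = 1.418367.
I averages over the q = 3 poor units only: 1.418367 / 3 = 0.4728.

0.4728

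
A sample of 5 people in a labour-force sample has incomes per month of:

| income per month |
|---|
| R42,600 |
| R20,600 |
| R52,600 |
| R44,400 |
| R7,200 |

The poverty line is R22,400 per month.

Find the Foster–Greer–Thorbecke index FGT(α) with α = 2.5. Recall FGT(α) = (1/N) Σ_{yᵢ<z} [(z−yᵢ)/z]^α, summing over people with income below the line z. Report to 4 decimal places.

Below the line: R7,200, R20,600 (q = 2 of N = 5).
Normalized shortfalls: (22400−7200)/22400 = 0.6786; (22400−20600)/22400 = 0.0804.
Raised to α = 2.5: 0.37931; 0.00183.
Sum = 0.381136; FGT(2.5) = 0.381136 / 5 = 0.0762.

0.0762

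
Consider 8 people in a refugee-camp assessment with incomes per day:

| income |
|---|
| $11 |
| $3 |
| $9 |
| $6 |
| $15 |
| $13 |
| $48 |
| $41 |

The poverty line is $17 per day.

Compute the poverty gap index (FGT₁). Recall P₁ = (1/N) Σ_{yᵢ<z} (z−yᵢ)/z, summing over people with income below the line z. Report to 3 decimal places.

0.331

Below z: $3, $6, $9, $11, $13, $15 (q = 6 of N = 8).
Shortfall ratios: (17−3)/17 = 0.8235; (17−6)/17 = 0.6471; (17−9)/17 = 0.4706; (17−11)/17 = 0.3529; (17−13)/17 = 0.2353; (17−15)/17 = 0.1176.
Σ = 2.647059. Dividing by the full population N = 8 gives P₁ = 0.331.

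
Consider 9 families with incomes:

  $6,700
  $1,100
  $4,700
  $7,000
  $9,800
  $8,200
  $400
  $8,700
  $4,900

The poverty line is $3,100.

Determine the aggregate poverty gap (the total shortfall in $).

$4,700

Below the line: $400, $1,100 (q = 2 of N = 9).
Individual gaps: 3100−400 = 2700; 3100−1100 = 2000.
Aggregate gap = $4,700.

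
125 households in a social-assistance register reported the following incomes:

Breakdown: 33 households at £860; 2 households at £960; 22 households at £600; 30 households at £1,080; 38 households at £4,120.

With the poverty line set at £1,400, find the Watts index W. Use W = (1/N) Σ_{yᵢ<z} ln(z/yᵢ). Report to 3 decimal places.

0.346

Incomes under z: 22×£600, 33×£860, 2×£960, 30×£1,080 (q = 87 of N = 125).
Log gaps: ln(1400/600) = 0.8473 (×22); ln(1400/860) = 0.4873 (×33); ln(1400/960) = 0.3773 (×2); ln(1400/1080) = 0.2595 (×30).
W = 43.261216 / 125 = 0.346.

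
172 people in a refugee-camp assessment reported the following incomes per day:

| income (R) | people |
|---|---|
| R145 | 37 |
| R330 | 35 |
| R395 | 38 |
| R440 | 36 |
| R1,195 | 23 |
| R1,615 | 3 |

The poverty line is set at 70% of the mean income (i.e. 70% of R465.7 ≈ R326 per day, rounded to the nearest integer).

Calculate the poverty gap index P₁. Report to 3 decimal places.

0.119

Incomes under z: 37×R145 (q = 37 of N = 172).
Normalized shortfalls: (326−145)/326 = 0.5552 (×37).
Sum of shortfalls = 20.542945; P₁ averages over all N: 20.542945 / 172 = 0.119.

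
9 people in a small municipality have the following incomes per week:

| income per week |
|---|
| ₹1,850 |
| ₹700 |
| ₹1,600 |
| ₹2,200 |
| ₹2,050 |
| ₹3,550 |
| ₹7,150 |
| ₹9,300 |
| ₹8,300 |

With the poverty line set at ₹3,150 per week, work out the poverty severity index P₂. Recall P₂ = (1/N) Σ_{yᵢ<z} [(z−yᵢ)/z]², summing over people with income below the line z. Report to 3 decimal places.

0.137

Below the line: ₹700, ₹1,600, ₹1,850, ₹2,050, ₹2,200 (q = 5 of N = 9).
Shortfall ratios: (3150−700)/3150 = 0.7778; (3150−1600)/3150 = 0.4921; (3150−1850)/3150 = 0.4127; (3150−2050)/3150 = 0.3492; (3150−2200)/3150 = 0.3016.
Squared: 0.6049; 0.2421; 0.1703; 0.1219; 0.0910.
Sum = 1.230285; P₂ = 1.230285 / 9 = 0.137.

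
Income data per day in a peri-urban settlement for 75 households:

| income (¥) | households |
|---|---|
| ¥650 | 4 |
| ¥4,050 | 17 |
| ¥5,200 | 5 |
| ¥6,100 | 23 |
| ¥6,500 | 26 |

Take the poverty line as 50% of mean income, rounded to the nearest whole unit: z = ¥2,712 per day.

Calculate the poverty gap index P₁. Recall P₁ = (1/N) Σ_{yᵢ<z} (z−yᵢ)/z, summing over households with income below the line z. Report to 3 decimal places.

Incomes under z: 4×¥650 (q = 4 of N = 75).
Gap ratios (z−y)/z: (2712−650)/2712 = 0.7603 (×4).
Σ = 3.041298. Dividing by the full population N = 75 gives P₁ = 0.041.

0.041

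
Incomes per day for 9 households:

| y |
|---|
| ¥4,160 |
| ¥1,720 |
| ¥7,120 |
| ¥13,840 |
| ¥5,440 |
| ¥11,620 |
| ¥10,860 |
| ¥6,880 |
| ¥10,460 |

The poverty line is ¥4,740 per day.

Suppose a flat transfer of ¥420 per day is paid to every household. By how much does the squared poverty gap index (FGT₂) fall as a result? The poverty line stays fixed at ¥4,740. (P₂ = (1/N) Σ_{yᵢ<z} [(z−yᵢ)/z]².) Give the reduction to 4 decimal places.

0.0132

Before: below the line — ¥1,720, ¥4,160; squared poverty gap index (FGT₂) = 0.046768.
After the ¥420 transfer: below the line — ¥2,140, ¥4,580; squared poverty gap index (FGT₂) = 0.033557.
Reduction = 0.046768 − 0.033557 = 0.0132.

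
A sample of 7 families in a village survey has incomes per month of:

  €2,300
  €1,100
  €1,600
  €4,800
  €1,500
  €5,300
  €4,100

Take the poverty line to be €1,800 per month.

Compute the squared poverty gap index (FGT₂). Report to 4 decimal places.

0.0273

Below the line: €1,100, €1,500, €1,600 (q = 3 of N = 7).
Gap ratios (z−y)/z: (1800−1100)/1800 = 0.3889; (1800−1500)/1800 = 0.1667; (1800−1600)/1800 = 0.1111.
Squared: 0.1512; 0.0278; 0.0123.
Sum = 0.191358; P₂ = 0.191358 / 7 = 0.0273.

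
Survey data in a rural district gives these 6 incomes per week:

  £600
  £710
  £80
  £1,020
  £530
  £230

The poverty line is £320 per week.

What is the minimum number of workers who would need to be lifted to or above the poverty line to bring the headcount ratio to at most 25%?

Currently q = 2 of N = 6 are below the line (H = 0.333).
A headcount ratio of at most 25% allows at most ⌊0.25 × 6⌋ = 1 poor workers.
So at least 2 − 1 = 1 must be lifted.

1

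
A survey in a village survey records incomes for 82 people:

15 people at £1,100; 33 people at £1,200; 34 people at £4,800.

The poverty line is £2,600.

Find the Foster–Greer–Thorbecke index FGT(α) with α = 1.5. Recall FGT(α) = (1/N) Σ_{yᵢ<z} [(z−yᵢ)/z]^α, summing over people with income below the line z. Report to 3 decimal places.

Below z: 15×£1,100, 33×£1,200 (q = 48 of N = 82).
Shortfall ratios: (2600−1100)/2600 = 0.5769 (×15); (2600−1200)/2600 = 0.5385 (×33).
Raised to α = 1.5: 0.43820 (×15); 0.39512 (×33).
Sum = 19.612119; FGT(1.5) = 19.612119 / 82 = 0.239.

0.239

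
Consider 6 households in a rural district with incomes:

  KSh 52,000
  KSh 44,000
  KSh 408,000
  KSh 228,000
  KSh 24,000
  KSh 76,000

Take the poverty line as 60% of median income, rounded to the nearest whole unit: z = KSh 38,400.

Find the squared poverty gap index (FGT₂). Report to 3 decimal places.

0.023

Below the line: KSh 24,000 (q = 1 of N = 6).
Gap ratios (z−y)/z: (38400−24000)/38400 = 0.3750.
Squared: 0.1406.
Sum = 0.140625; P₂ = 0.140625 / 6 = 0.023.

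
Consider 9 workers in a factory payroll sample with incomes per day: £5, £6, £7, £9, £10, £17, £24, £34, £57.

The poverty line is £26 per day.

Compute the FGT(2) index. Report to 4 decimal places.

0.3011

Poor units: £5, £6, £7, £9, £10, £17, £24 (q = 7 of N = 9).
Normalized shortfalls: (26−5)/26 = 0.8077; (26−6)/26 = 0.7692; (26−7)/26 = 0.7308; (26−9)/26 = 0.6538; (26−10)/26 = 0.6154; (26−17)/26 = 0.3462; (26−24)/26 = 0.0769.
Squared: 0.6524; 0.5917; 0.5340; 0.4275; 0.3787; 0.1198; 0.0059.
Sum = 2.710059; P₂ = 2.710059 / 9 = 0.3011.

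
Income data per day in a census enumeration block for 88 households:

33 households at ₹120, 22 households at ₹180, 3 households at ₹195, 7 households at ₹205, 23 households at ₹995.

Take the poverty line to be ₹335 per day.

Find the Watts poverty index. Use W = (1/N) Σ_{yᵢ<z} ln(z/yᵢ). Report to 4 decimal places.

Incomes under z: 33×₹120, 22×₹180, 3×₹195, 7×₹205 (q = 65 of N = 88).
Log gaps: ln(335/120) = 1.0266 (×33); ln(335/180) = 0.6212 (×22); ln(335/195) = 0.5411 (×3); ln(335/205) = 0.4911 (×7).
W = 52.606138 / 88 = 0.5978.

0.5978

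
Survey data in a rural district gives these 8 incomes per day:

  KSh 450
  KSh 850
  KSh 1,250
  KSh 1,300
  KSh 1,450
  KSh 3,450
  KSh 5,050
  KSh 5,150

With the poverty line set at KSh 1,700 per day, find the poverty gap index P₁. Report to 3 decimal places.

0.235

Below the line: KSh 450, KSh 850, KSh 1,250, KSh 1,300, KSh 1,450 (q = 5 of N = 8).
Relative gaps: (1700−450)/1700 = 0.7353; (1700−850)/1700 = 0.5000; (1700−1250)/1700 = 0.2647; (1700−1300)/1700 = 0.2353; (1700−1450)/1700 = 0.1471.
Sum of shortfalls = 1.882353; P₁ averages over all N: 1.882353 / 8 = 0.235.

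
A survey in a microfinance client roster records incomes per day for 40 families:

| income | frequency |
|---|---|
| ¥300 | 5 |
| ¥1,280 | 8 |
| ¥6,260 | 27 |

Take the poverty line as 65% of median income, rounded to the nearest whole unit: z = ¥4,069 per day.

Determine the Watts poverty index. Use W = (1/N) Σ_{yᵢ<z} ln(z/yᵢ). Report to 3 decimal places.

0.557

Below z: 5×¥300, 8×¥1,280 (q = 13 of N = 40).
Log shortfalls: ln(4069/300) = 2.6074 (×5); ln(4069/1280) = 1.1565 (×8).
W = 22.289148 / 40 = 0.557.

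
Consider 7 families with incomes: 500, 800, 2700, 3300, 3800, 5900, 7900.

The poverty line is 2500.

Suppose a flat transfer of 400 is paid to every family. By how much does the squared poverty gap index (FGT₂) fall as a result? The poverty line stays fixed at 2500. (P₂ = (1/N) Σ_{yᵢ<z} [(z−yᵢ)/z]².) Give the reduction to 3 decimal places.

0.060

Before: below the line — 500, 800; squared poverty gap index (FGT₂) = 0.15749.
After the 400 transfer: below the line — 900, 1200; squared poverty gap index (FGT₂) = 0.09714.
Reduction = 0.15749 − 0.09714 = 0.060.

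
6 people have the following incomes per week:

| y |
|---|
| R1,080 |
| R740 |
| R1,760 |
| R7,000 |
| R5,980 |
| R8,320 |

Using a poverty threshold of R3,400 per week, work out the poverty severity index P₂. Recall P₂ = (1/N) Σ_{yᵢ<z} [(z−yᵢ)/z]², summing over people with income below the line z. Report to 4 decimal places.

Poor units: R740, R1,080, R1,760 (q = 3 of N = 6).
Relative gaps: (3400−740)/3400 = 0.7824; (3400−1080)/3400 = 0.6824; (3400−1760)/3400 = 0.4824.
Squared: 0.6121; 0.4656; 0.2327.
Sum = 1.310346; P₂ = 1.310346 / 6 = 0.2184.

0.2184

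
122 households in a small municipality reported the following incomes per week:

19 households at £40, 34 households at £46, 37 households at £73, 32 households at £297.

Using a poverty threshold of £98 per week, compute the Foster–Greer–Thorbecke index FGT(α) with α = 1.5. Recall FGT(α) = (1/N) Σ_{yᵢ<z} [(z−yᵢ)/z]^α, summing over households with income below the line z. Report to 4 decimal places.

Incomes under z: 19×£40, 34×£46, 37×£73 (q = 90 of N = 122).
Relative gaps: (98−40)/98 = 0.5918 (×19); (98−46)/98 = 0.5306 (×34); (98−73)/98 = 0.2551 (×37).
Raised to α = 1.5: 0.45531 (×19); 0.38651 (×34); 0.12885 (×37).
Sum = 26.559602; FGT(1.5) = 26.559602 / 122 = 0.2177.

0.2177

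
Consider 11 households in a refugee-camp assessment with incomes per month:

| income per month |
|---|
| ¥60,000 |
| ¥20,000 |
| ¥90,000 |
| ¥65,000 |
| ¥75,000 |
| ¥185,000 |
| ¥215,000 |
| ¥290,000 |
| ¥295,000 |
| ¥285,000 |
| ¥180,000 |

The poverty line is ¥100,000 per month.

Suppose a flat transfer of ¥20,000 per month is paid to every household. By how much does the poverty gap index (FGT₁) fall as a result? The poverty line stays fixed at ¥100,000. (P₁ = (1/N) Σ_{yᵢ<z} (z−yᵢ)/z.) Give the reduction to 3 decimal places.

Before: below the line — ¥20,000, ¥60,000, ¥65,000, ¥75,000, ¥90,000; poverty gap index (FGT₁) = 0.17273.
After the ¥20,000 transfer: below the line — ¥40,000, ¥80,000, ¥85,000, ¥95,000; poverty gap index (FGT₁) = 0.09091.
Reduction = 0.17273 − 0.09091 = 0.082.

0.082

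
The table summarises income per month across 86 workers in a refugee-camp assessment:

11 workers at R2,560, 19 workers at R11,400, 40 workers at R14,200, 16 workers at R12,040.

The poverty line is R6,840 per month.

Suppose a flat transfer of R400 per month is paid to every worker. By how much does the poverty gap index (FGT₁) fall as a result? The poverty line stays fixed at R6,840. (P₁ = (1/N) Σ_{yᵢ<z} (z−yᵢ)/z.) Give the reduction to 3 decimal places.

0.007

Before: below the line — 11×R2,560; poverty gap index (FGT₁) = 0.08004.
After the R400 transfer: below the line — 11×R2,960; poverty gap index (FGT₁) = 0.07256.
Reduction = 0.08004 − 0.07256 = 0.007.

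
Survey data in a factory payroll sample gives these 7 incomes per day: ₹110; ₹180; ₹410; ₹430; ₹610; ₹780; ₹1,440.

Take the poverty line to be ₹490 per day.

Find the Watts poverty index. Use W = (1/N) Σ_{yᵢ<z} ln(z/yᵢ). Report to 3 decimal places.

0.401

Below z: ₹110, ₹180, ₹410, ₹430 (q = 4 of N = 7).
Log gaps: ln(490/110) = 1.4939; ln(490/180) = 1.0014; ln(490/410) = 0.1782; ln(490/430) = 0.1306.
W = 2.804242 / 7 = 0.401.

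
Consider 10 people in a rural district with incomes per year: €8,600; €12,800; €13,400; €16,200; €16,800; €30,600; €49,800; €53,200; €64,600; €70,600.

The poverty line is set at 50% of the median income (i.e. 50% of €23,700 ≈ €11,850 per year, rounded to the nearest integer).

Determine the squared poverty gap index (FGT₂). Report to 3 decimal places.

Poor units: €8,600 (q = 1 of N = 10).
Shortfall ratios: (11850−8600)/11850 = 0.2743.
Squared: 0.0752.
Sum = 0.075219; P₂ = 0.075219 / 10 = 0.008.

0.008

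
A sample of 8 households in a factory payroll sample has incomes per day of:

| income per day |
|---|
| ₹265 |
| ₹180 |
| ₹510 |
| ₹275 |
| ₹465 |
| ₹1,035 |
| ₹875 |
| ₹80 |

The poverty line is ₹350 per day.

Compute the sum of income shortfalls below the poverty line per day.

Incomes under z: ₹80, ₹180, ₹265, ₹275 (q = 4 of N = 8).
Individual gaps: 350−80 = 270; 350−180 = 170; 350−265 = 85; 350−275 = 75.
Aggregate gap = ₹600.

₹600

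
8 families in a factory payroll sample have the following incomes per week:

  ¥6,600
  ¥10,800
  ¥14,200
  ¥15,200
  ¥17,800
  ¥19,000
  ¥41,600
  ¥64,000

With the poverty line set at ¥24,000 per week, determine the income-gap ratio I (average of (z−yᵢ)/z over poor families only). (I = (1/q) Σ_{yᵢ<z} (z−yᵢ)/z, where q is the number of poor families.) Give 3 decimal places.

0.419

Poor units: ¥6,600, ¥10,800, ¥14,200, ¥15,200, ¥17,800, ¥19,000 (q = 6 of N = 8).
Shortfall ratios (z−y)/z: 0.7250, 0.5500, 0.4083, 0.3667, 0.2583, 0.2083; sum = 2.516667.
I averages over the q = 6 poor units only: 2.516667 / 6 = 0.419.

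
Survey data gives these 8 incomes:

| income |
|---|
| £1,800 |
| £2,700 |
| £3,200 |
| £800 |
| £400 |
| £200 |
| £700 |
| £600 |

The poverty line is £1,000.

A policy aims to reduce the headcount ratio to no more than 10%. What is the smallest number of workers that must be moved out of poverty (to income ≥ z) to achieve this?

5

Currently q = 5 of N = 8 are below the line (H = 0.625).
A headcount ratio of at most 10% allows at most ⌊0.10 × 8⌋ = 0 poor workers.
So at least 5 − 0 = 5 must be lifted.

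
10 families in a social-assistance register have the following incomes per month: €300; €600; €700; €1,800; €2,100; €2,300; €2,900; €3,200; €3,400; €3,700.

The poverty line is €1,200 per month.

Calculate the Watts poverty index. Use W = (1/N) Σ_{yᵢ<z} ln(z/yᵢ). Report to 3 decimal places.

Incomes under z: €300, €600, €700 (q = 3 of N = 10).
Log gaps: ln(1200/300) = 1.3863; ln(1200/600) = 0.6931; ln(1200/700) = 0.5390.
W = 2.618438 / 10 = 0.262.

0.262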